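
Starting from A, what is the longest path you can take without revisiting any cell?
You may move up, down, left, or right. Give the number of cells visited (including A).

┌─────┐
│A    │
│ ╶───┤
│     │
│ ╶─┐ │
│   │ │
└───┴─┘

Finding longest simple path using DFS:
Start: (0, 0)
Longest path visits 5 cells
Path: A → down → right → right → down

Solution:

┌─────┐
│A    │
│ ╶───┤
│↳ → ↓│
│ ╶─┐ │
│   │B│
└───┴─┘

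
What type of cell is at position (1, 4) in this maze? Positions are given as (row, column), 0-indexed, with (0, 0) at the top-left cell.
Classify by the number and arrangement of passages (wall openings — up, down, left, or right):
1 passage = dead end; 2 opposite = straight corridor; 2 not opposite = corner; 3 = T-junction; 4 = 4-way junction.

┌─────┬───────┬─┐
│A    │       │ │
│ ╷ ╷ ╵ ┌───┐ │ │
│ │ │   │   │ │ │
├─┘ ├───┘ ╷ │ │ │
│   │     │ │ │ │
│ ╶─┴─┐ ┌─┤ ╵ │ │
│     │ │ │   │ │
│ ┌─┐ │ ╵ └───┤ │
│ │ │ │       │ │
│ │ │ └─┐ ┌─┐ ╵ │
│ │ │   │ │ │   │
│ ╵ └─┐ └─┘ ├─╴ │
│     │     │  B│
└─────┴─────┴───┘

Checking cell at (1, 4):
Number of passages: 2
Cell type: corner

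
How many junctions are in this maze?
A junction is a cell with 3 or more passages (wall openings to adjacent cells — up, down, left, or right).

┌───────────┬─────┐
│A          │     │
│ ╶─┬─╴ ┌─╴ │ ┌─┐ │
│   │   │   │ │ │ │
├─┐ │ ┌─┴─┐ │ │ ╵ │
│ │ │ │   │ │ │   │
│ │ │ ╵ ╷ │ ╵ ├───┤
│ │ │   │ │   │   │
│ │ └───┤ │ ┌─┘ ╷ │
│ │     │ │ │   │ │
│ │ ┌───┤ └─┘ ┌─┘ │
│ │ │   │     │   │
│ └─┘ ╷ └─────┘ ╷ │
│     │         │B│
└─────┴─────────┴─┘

Checking each cell for number of passages:

Junctions found (3+ passages):
  (0, 3): 3 passages
  (1, 5): 3 passages
  (3, 5): 3 passages
  (4, 1): 3 passages
  (5, 8): 3 passages
Total junctions: 5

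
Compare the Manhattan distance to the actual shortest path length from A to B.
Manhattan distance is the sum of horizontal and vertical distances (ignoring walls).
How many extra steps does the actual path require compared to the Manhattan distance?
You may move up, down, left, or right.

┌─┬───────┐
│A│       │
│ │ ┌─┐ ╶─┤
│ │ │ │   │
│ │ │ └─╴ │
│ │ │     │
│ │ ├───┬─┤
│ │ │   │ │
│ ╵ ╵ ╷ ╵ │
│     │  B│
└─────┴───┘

Manhattan distance: |4 - 0| + |4 - 0| = 8
Actual path length: 10
Extra steps: 10 - 8 = 2

Solution:

┌─┬───────┐
│A│       │
│ │ ┌─┐ ╶─┤
│↓│ │ │   │
│ │ │ └─╴ │
│↓│ │     │
│ │ ├───┬─┤
│↓│ │↱ ↓│ │
│ ╵ ╵ ╷ ╵ │
│↳ → ↑│↳ B│
└─────┴───┘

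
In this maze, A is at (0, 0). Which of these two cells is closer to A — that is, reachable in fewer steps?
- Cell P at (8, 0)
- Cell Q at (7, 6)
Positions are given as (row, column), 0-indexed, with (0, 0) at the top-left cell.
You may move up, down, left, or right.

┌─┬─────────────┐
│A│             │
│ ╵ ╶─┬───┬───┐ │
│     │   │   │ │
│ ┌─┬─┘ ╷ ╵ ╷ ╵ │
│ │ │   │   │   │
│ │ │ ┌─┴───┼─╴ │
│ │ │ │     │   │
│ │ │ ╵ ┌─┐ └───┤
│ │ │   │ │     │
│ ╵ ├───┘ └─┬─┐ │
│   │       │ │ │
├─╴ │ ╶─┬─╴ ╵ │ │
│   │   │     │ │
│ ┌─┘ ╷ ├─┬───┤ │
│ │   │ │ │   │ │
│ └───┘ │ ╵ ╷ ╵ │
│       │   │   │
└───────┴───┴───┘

Shortest path A → P at (8, 0): 10 steps
Shortest path A → Q at (7, 6): 35 steps

P is closer (10 steps vs 35 steps).

Path to P:

┌─┬─────────────┐
│A│             │
│ ╵ ╶─┬───┬───┐ │
│↓    │   │   │ │
│ ┌─┬─┘ ╷ ╵ ╷ ╵ │
│↓│ │   │   │   │
│ │ │ ┌─┴───┼─╴ │
│↓│ │ │     │   │
│ │ │ ╵ ┌─┐ └───┤
│↓│ │   │ │     │
│ ╵ ├───┘ └─┬─┐ │
│↳ ↓│       │ │ │
├─╴ │ ╶─┬─╴ ╵ │ │
│↓ ↲│   │     │ │
│ ┌─┘ ╷ ├─┬───┤ │
│↓│   │ │ │   │ │
│ └───┘ │ ╵ ╷ ╵ │
│P      │   │   │
└───────┴───┴───┘

Path to Q:

┌─┬─────────────┐
│A│↱ → → → → → ↓│
│ ╵ ╶─┬───┬───┐ │
│↳ ↑  │↓ ↰│↓ ↰│↓│
│ ┌─┬─┘ ╷ ╵ ╷ ╵ │
│ │ │↓ ↲│↑ ↲│↑ ↲│
│ │ │ ┌─┴───┼─╴ │
│ │ │↓│↱ → ↓│   │
│ │ │ ╵ ┌─┐ └───┤
│ │ │↳ ↑│ │↳ → ↓│
│ ╵ ├───┘ └─┬─┐ │
│   │       │ │↓│
├─╴ │ ╶─┬─╴ ╵ │ │
│   │   │     │↓│
│ ┌─┘ ╷ ├─┬───┤ │
│ │   │ │ │  Q│↓│
│ └───┘ │ ╵ ╷ ╵ │
│       │   │↑ ↲│
└───────┴───┴───┘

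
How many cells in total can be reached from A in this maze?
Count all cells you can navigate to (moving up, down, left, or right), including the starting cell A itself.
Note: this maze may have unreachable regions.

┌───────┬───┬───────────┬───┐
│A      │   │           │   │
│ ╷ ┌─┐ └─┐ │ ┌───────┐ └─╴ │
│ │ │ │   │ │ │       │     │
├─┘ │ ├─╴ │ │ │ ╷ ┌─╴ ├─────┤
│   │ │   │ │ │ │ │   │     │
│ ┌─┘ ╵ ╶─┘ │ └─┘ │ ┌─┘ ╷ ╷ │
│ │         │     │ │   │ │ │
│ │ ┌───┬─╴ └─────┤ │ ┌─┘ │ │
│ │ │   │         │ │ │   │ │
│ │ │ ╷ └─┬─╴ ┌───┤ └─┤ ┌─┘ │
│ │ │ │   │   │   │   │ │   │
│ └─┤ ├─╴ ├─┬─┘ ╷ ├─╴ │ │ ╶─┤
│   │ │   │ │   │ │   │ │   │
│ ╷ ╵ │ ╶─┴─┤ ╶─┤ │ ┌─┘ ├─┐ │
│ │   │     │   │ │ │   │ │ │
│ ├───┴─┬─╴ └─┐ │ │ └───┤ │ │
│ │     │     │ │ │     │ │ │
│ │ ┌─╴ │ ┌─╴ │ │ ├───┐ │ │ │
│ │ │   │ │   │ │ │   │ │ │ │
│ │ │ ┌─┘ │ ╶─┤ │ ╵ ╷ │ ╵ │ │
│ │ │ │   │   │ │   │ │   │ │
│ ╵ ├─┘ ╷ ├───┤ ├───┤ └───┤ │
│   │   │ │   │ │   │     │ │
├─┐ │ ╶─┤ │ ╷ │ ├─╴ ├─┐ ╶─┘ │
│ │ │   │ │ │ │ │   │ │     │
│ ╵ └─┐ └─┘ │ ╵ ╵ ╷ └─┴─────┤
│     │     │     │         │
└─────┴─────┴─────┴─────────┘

Using BFS/flood-fill to find all reachable cells from A:
Maze size: 14 × 14 = 196 total cells
42 cell(s) are walled off and cannot be reached from A.
Reachable cells: 154

Reachable region (· marks reachable cells):

┌───────┬───┬───────────┬───┐
│A · · ·│· ·│           │   │
│ ╷ ┌─┐ └─┐ │ ┌───────┐ └─╴ │
│·│·│·│· ·│·│ │       │     │
├─┘ │ ├─╴ │ │ │ ╷ ┌─╴ ├─────┤
│· ·│·│· ·│·│ │ │ │   │· · ·│
│ ┌─┘ ╵ ╶─┘ │ └─┘ │ ┌─┘ ╷ ╷ │
│·│· · · · ·│     │ │· ·│·│·│
│ │ ┌───┬─╴ └─────┤ │ ┌─┘ │ │
│·│·│· ·│· · · · ·│ │·│· ·│·│
│ │ │ ╷ └─┬─╴ ┌───┤ └─┤ ┌─┘ │
│·│·│·│· ·│· ·│· ·│   │·│· ·│
│ └─┤ ├─╴ ├─┬─┘ ╷ ├─╴ │ │ ╶─┤
│· ·│·│· ·│ │· ·│·│   │·│· ·│
│ ╷ ╵ │ ╶─┴─┤ ╶─┤ │ ┌─┘ ├─┐ │
│·│· ·│· · ·│· ·│·│ │· ·│ │·│
│ ├───┴─┬─╴ └─┐ │ │ └───┤ │ │
│·│· · ·│· · ·│·│·│     │ │·│
│ │ ┌─╴ │ ┌─╴ │ │ ├───┐ │ │ │
│·│·│· ·│·│· ·│·│·│· ·│ │ │·│
│ │ │ ┌─┘ │ ╶─┤ │ ╵ ╷ │ ╵ │ │
│·│·│·│· ·│· ·│·│· ·│·│   │·│
│ ╵ ├─┘ ╷ ├───┤ ├───┤ └───┤ │
│· ·│· ·│·│· ·│·│· ·│· · ·│·│
├─┐ │ ╶─┤ │ ╷ │ ├─╴ ├─┐ ╶─┘ │
│·│·│· ·│·│·│·│·│· ·│ │· · ·│
│ ╵ └─┐ └─┘ │ ╵ ╵ ╷ └─┴─────┤
│· · ·│· · ·│· · ·│· · · · ·│
└─────┴─────┴─────┴─────────┘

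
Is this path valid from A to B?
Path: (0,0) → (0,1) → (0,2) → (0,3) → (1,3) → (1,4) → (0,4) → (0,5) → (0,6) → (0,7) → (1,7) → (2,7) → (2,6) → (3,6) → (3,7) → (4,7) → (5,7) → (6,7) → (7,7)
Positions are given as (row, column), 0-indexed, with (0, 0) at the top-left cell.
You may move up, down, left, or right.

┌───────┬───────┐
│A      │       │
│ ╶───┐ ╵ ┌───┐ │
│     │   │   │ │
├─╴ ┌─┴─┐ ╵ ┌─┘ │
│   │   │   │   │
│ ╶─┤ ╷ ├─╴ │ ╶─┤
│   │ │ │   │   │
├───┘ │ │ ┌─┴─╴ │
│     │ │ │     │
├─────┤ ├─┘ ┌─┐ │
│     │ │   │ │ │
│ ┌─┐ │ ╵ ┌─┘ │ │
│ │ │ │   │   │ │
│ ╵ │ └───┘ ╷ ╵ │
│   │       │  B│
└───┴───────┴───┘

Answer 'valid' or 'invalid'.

Checking path validity:
Result: All consecutive moves are passable.

valid

Correct solution:

┌───────┬───────┐
│A → → ↓│↱ → → ↓│
│ ╶───┐ ╵ ┌───┐ │
│     │↳ ↑│   │↓│
├─╴ ┌─┴─┐ ╵ ┌─┘ │
│   │   │   │↓ ↲│
│ ╶─┤ ╷ ├─╴ │ ╶─┤
│   │ │ │   │↳ ↓│
├───┘ │ │ ┌─┴─╴ │
│     │ │ │    ↓│
├─────┤ ├─┘ ┌─┐ │
│     │ │   │ │↓│
│ ┌─┐ │ ╵ ┌─┘ │ │
│ │ │ │   │   │↓│
│ ╵ │ └───┘ ╷ ╵ │
│   │       │  B│
└───┴───────┴───┘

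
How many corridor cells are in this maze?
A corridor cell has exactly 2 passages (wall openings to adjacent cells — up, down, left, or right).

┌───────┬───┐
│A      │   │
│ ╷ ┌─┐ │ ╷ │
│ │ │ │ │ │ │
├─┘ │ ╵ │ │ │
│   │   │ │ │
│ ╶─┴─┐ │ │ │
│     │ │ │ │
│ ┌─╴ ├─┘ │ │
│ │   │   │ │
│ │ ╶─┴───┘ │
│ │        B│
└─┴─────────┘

Counting cells with exactly 2 passages:
Total corridor cells: 28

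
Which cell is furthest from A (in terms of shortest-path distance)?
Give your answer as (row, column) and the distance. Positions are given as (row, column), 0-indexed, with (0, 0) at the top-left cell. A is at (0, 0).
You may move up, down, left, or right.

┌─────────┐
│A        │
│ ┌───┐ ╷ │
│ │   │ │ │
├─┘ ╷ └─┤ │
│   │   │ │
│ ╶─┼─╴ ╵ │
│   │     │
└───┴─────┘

Computing BFS distances from A to all cells:
Furthest cell: (3, 1)
Distance: 16 steps

Path from A to the furthest cell:

┌─────────┐
│A → → → ↓│
│ ┌───┐ ╷ │
│ │↓ ↰│ │↓│
├─┘ ╷ └─┤ │
│↓ ↲│↑ ↰│↓│
│ ╶─┼─╴ ╵ │
│↳ B│  ↑ ↲│
└───┴─────┘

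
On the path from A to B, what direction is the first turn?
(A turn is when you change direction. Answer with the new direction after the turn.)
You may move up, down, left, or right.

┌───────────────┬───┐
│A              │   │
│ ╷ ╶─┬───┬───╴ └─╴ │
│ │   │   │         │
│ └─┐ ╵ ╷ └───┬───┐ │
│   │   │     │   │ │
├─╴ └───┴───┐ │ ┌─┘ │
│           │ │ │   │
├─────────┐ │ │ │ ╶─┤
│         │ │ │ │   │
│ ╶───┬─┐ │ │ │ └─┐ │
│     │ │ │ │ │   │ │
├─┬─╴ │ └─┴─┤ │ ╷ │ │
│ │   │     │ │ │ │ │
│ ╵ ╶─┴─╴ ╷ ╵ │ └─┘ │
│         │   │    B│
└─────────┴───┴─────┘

Directions: right, right, right, right, right, right, right, down, right, right, down, down, left, down, right, down, down, down
First turn direction: down

Solution:

┌───────────────┬───┐
│A → → → → → → ↓│   │
│ ╷ ╶─┬───┬───╴ └─╴ │
│ │   │   │    ↳ → ↓│
│ └─┐ ╵ ╷ └───┬───┐ │
│   │   │     │   │↓│
├─╴ └───┴───┐ │ ┌─┘ │
│           │ │ │↓ ↲│
├─────────┐ │ │ │ ╶─┤
│         │ │ │ │↳ ↓│
│ ╶───┬─┐ │ │ │ └─┐ │
│     │ │ │ │ │   │↓│
├─┬─╴ │ └─┴─┤ │ ╷ │ │
│ │   │     │ │ │ │↓│
│ ╵ ╶─┴─╴ ╷ ╵ │ └─┘ │
│         │   │    B│
└─────────┴───┴─────┘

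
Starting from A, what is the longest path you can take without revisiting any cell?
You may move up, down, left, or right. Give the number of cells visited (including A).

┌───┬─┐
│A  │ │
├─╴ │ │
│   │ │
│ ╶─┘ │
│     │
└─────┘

Finding longest simple path using DFS:
Start: (0, 0)
Longest path visits 9 cells
Path: A → right → down → left → down → right → right → up → up

Solution:

┌───┬─┐
│A ↓│B│
├─╴ │ │
│↓ ↲│↑│
│ ╶─┘ │
│↳ → ↑│
└─────┘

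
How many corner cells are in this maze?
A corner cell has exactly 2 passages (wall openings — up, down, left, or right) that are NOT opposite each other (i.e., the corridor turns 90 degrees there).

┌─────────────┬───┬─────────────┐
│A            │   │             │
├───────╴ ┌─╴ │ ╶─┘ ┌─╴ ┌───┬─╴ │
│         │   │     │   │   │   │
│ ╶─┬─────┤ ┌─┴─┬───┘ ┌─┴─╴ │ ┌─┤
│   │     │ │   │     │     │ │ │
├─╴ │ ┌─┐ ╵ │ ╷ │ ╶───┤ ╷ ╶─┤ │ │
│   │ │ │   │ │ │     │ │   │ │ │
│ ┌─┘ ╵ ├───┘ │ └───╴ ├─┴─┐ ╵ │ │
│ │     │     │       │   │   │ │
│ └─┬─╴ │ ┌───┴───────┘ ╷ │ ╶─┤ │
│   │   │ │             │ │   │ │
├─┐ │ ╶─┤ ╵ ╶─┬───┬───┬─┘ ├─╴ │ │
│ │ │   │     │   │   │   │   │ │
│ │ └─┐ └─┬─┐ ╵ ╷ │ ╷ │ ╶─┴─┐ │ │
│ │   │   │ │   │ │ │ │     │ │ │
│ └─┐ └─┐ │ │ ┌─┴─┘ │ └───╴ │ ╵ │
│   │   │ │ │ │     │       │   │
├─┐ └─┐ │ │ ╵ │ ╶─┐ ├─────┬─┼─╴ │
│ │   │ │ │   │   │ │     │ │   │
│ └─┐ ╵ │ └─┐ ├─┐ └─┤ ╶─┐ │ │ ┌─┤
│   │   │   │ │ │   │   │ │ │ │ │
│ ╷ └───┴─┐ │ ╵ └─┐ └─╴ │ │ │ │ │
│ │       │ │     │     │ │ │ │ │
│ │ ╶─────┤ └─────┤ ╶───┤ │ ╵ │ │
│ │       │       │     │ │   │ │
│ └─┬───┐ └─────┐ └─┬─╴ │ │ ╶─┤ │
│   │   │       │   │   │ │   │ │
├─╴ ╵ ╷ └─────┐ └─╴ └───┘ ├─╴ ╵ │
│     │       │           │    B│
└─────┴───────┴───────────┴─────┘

Counting corner cells (2 non-opposite passages):
Total corners: 116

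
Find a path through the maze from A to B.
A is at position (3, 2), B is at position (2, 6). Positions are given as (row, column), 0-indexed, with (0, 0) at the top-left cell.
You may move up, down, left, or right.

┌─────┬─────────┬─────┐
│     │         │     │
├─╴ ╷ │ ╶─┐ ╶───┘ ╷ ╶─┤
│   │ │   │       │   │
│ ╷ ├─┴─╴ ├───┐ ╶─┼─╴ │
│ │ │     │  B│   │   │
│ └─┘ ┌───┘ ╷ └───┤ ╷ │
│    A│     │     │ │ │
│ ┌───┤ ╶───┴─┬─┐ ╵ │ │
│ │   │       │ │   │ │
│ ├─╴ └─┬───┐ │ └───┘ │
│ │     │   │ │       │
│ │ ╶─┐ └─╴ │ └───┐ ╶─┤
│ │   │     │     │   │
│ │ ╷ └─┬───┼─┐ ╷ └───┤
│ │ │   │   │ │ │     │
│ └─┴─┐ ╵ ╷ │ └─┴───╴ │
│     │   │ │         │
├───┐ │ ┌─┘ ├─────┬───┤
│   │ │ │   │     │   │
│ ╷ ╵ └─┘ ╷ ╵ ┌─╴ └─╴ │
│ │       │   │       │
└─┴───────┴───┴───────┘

Finding the shortest path from (3, 2) to (2, 6):
Path length: 25 steps
Directions: up → right → right → up → left → up → right → right → down → right → right → right → up → right → down → right → down → left → down → down → left → up → left → left → up

Solution:

┌─────┬─────────┬─────┐
│     │↱ → ↓    │↱ ↓  │
├─╴ ╷ │ ╶─┐ ╶───┘ ╷ ╶─┤
│   │ │↑ ↰│↳ → → ↑│↳ ↓│
│ ╷ ├─┴─╴ ├───┐ ╶─┼─╴ │
│ │ │↱ → ↑│  B│   │↓ ↲│
│ └─┘ ┌───┘ ╷ └───┤ ╷ │
│    A│     │↑ ← ↰│↓│ │
│ ┌───┤ ╶───┴─┬─┐ ╵ │ │
│ │   │       │ │↑ ↲│ │
│ ├─╴ └─┬───┐ │ └───┘ │
│ │     │   │ │       │
│ │ ╶─┐ └─╴ │ └───┐ ╶─┤
│ │   │     │     │   │
│ │ ╷ └─┬───┼─┐ ╷ └───┤
│ │ │   │   │ │ │     │
│ └─┴─┐ ╵ ╷ │ └─┴───╴ │
│     │   │ │         │
├───┐ │ ┌─┘ ├─────┬───┤
│   │ │ │   │     │   │
│ ╷ ╵ └─┘ ╷ ╵ ┌─╴ └─╴ │
│ │       │   │       │
└─┴───────┴───┴───────┘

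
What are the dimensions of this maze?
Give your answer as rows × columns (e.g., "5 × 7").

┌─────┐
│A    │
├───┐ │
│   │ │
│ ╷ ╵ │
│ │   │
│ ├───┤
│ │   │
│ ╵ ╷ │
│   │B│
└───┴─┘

Counting the maze dimensions:
Rows (vertical): 5
Columns (horizontal): 3
Dimensions: 5 × 3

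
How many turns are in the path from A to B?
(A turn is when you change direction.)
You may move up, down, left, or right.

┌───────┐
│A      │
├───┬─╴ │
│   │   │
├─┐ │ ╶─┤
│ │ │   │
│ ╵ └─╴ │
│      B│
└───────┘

Directions: right, right, right, down, left, down, right, down
Number of turns: 5

Solution:

┌───────┐
│A → → ↓│
├───┬─╴ │
│   │↓ ↲│
├─┐ │ ╶─┤
│ │ │↳ ↓│
│ ╵ └─╴ │
│      B│
└───────┘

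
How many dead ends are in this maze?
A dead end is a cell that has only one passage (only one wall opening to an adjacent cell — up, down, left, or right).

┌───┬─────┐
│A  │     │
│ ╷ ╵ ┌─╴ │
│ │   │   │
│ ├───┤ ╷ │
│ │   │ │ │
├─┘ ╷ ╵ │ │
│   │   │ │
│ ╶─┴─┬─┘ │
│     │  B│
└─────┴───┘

Checking each cell for number of passages:

Dead ends found at positions:
  (2, 0)
  (4, 2)
  (4, 3)
Total dead ends: 3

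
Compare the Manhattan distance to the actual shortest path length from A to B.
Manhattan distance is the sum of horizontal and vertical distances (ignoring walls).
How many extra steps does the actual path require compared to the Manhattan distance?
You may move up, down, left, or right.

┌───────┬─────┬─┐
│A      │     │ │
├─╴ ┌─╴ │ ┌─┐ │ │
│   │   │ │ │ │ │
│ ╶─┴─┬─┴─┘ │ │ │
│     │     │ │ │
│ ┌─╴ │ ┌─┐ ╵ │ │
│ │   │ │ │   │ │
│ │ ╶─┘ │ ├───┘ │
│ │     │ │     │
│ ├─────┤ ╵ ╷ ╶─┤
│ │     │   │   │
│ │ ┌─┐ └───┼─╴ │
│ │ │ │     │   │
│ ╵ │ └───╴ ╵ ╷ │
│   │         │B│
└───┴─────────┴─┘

Manhattan distance: |7 - 0| + |7 - 0| = 14
Actual path length: 22
Extra steps: 22 - 14 = 8

Solution:

┌───────┬─────┬─┐
│A ↓    │     │ │
├─╴ ┌─╴ │ ┌─┐ │ │
│↓ ↲│   │ │ │ │ │
│ ╶─┴─┬─┴─┘ │ │ │
│↓    │     │ │ │
│ ┌─╴ │ ┌─┐ ╵ │ │
│↓│   │ │ │   │ │
│ │ ╶─┘ │ ├───┘ │
│↓│     │ │     │
│ ├─────┤ ╵ ╷ ╶─┤
│↓│↱ → ↓│   │   │
│ │ ┌─┐ └───┼─╴ │
│↓│↑│ │↳ → ↓│↱ ↓│
│ ╵ │ └───╴ ╵ ╷ │
│↳ ↑│      ↳ ↑│B│
└───┴─────────┴─┘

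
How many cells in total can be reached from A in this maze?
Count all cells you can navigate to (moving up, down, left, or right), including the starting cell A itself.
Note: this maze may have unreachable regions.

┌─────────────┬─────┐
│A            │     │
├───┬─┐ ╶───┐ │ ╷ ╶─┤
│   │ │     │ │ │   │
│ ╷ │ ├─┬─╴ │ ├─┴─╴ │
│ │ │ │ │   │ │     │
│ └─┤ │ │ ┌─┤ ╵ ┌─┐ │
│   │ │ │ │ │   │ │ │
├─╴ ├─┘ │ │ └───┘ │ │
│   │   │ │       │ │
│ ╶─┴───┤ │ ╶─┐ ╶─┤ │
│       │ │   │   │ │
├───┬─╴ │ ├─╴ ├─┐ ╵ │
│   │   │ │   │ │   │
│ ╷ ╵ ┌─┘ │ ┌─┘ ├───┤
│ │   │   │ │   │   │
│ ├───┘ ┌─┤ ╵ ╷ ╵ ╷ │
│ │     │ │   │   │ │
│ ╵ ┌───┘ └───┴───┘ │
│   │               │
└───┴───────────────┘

Using BFS/flood-fill to find all reachable cells from A:
Maze size: 10 × 10 = 100 total cells
7 cell(s) are walled off and cannot be reached from A.
Reachable cells: 93

Reachable region (· marks reachable cells):

┌─────────────┬─────┐
│A · · · · · ·│· · ·│
├───┬─┐ ╶───┐ │ ╷ ╶─┤
│· ·│ │· · ·│·│·│· ·│
│ ╷ │ ├─┬─╴ │ ├─┴─╴ │
│·│·│ │ │· ·│·│· · ·│
│ └─┤ │ │ ┌─┤ ╵ ┌─┐ │
│· ·│ │ │·│·│· ·│·│·│
├─╴ ├─┘ │ │ └───┘ │ │
│· ·│   │·│· · · ·│·│
│ ╶─┴───┤ │ ╶─┐ ╶─┤ │
│· · · ·│·│· ·│· ·│·│
├───┬─╴ │ ├─╴ ├─┐ ╵ │
│· ·│· ·│·│· ·│·│· ·│
│ ╷ ╵ ┌─┘ │ ┌─┘ ├───┤
│·│· ·│· ·│·│· ·│· ·│
│ ├───┘ ┌─┤ ╵ ╷ ╵ ╷ │
│·│· · ·│·│· ·│· ·│·│
│ ╵ ┌───┘ └───┴───┘ │
│· ·│· · · · · · · ·│
└───┴───────────────┘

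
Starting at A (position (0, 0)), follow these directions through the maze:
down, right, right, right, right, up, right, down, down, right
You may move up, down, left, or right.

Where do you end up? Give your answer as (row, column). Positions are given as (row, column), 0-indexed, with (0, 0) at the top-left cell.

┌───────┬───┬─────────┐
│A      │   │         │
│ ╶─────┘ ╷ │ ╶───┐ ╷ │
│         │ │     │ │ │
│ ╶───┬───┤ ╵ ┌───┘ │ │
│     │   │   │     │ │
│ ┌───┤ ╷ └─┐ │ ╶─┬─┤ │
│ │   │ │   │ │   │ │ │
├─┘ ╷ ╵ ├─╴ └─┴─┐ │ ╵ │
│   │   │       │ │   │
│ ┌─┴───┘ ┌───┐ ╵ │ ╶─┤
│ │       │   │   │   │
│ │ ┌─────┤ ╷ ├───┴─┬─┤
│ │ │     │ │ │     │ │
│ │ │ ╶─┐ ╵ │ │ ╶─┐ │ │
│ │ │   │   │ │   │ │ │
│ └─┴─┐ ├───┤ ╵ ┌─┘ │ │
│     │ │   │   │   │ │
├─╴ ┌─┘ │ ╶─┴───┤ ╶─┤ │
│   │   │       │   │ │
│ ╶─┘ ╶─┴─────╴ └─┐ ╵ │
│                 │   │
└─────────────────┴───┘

Following directions step by step:
Start: (0, 0)
  down: (0, 0) → (1, 0)
  right: (1, 0) → (1, 1)
  right: (1, 1) → (1, 2)
  right: (1, 2) → (1, 3)
  right: (1, 3) → (1, 4)
  up: (1, 4) → (0, 4)
  right: (0, 4) → (0, 5)
  down: (0, 5) → (1, 5)
  down: (1, 5) → (2, 5)
  right: (2, 5) → (2, 6)
Final position: (2, 6)

Path taken:

┌───────┬───┬─────────┐
│A      │↱ ↓│         │
│ ╶─────┘ ╷ │ ╶───┐ ╷ │
│↳ → → → ↑│↓│     │ │ │
│ ╶───┬───┤ ╵ ┌───┘ │ │
│     │   │↳ B│     │ │
│ ┌───┤ ╷ └─┐ │ ╶─┬─┤ │
│ │   │ │   │ │   │ │ │
├─┘ ╷ ╵ ├─╴ └─┴─┐ │ ╵ │
│   │   │       │ │   │
│ ┌─┴───┘ ┌───┐ ╵ │ ╶─┤
│ │       │   │   │   │
│ │ ┌─────┤ ╷ ├───┴─┬─┤
│ │ │     │ │ │     │ │
│ │ │ ╶─┐ ╵ │ │ ╶─┐ │ │
│ │ │   │   │ │   │ │ │
│ └─┴─┐ ├───┤ ╵ ┌─┘ │ │
│     │ │   │   │   │ │
├─╴ ┌─┘ │ ╶─┴───┤ ╶─┤ │
│   │   │       │   │ │
│ ╶─┘ ╶─┴─────╴ └─┐ ╵ │
│                 │   │
└─────────────────┴───┘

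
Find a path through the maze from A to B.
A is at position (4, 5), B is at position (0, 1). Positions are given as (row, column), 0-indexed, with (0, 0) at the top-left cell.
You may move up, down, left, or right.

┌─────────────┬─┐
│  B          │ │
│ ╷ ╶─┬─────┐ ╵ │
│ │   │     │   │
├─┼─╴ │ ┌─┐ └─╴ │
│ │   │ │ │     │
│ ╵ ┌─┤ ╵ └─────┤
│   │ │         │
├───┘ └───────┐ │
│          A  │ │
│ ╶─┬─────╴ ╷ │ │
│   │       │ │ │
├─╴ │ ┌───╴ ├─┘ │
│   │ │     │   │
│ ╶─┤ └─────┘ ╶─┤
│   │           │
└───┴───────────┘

Finding the shortest path from (4, 5) to (0, 1):
Path length: 34 steps
Directions: down → left → left → left → down → down → right → right → right → right → up → right → up → up → up → left → left → left → left → up → up → right → right → down → right → right → up → left → up → left → left → left → left → left

Solution:

┌─────────────┬─┐
│  B ← ← ← ← ↰│ │
│ ╷ ╶─┬─────┐ ╵ │
│ │   │↱ → ↓│↑ ↰│
├─┼─╴ │ ┌─┐ └─╴ │
│ │   │↑│ │↳ → ↑│
│ ╵ ┌─┤ ╵ └─────┤
│   │ │↑ ← ← ← ↰│
├───┘ └───────┐ │
│          A  │↑│
│ ╶─┬─────╴ ╷ │ │
│   │↓ ← ← ↲│ │↑│
├─╴ │ ┌───╴ ├─┘ │
│   │↓│     │↱ ↑│
│ ╶─┤ └─────┘ ╶─┤
│   │↳ → → → ↑  │
└───┴───────────┘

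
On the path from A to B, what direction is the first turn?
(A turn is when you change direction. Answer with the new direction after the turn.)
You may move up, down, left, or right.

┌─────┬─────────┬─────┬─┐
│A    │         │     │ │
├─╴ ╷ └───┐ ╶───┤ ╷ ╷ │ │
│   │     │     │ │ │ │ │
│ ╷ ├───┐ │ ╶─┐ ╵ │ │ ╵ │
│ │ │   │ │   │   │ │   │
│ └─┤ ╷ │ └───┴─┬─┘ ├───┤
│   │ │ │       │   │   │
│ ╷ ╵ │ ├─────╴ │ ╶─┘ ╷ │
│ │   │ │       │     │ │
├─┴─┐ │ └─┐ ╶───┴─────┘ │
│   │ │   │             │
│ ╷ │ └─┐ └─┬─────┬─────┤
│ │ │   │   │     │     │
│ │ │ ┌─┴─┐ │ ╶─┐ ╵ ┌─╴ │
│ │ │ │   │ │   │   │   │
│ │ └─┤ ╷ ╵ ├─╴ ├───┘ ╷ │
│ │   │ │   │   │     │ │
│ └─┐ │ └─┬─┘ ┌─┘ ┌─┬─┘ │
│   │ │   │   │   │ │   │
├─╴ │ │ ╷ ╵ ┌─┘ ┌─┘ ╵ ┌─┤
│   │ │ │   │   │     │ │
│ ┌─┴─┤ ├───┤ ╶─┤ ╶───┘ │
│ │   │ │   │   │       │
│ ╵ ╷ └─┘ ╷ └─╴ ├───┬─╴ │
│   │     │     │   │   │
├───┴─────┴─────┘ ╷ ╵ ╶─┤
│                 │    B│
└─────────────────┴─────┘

Directions: right, down, left, down, down, right, down, right, up, up, right, down, down, down, right, down, right, down, down, left, up, left, down, down, right, down, right, up, right, up, right, up, left, up, right, right, down, right, up, right, right, down, down, down, left, down, left, left, down, right, right, right, down, left, down, right
First turn direction: down

Solution:

┌─────┬─────────┬─────┬─┐
│A ↓  │         │     │ │
├─╴ ╷ └───┐ ╶───┤ ╷ ╷ │ │
│↓ ↲│     │     │ │ │ │ │
│ ╷ ├───┐ │ ╶─┐ ╵ │ │ ╵ │
│↓│ │↱ ↓│ │   │   │ │   │
│ └─┤ ╷ │ └───┴─┬─┘ ├───┤
│↳ ↓│↑│↓│       │   │   │
│ ╷ ╵ │ ├─────╴ │ ╶─┘ ╷ │
│ │↳ ↑│↓│       │     │ │
├─┴─┐ │ └─┐ ╶───┴─────┘ │
│   │ │↳ ↓│             │
│ ╷ │ └─┐ └─┬─────┬─────┤
│ │ │   │↳ ↓│↱ → ↓│↱ → ↓│
│ │ │ ┌─┴─┐ │ ╶─┐ ╵ ┌─╴ │
│ │ │ │↓ ↰│↓│↑ ↰│↳ ↑│  ↓│
│ │ └─┤ ╷ ╵ ├─╴ ├───┘ ╷ │
│ │   │↓│↑ ↲│↱ ↑│     │↓│
│ └─┐ │ └─┬─┘ ┌─┘ ┌─┬─┘ │
│   │ │↳ ↓│↱ ↑│   │ │↓ ↲│
├─╴ │ │ ╷ ╵ ┌─┘ ┌─┘ ╵ ┌─┤
│   │ │ │↳ ↑│   │↓ ← ↲│ │
│ ┌─┴─┤ ├───┤ ╶─┤ ╶───┘ │
│ │   │ │   │   │↳ → → ↓│
│ ╵ ╷ └─┘ ╷ └─╴ ├───┬─╴ │
│   │     │     │   │↓ ↲│
├───┴─────┴─────┘ ╷ ╵ ╶─┤
│                 │  ↳ B│
└─────────────────┴─────┘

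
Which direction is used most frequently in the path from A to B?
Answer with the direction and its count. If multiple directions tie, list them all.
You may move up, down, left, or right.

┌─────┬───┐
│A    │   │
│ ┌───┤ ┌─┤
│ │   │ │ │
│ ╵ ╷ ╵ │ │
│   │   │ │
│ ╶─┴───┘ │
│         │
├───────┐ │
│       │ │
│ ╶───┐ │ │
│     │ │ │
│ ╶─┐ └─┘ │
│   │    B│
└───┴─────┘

Directions: down, down, down, right, right, right, right, down, down, down
Counts: {'down': 6, 'right': 4}
Most common: down (6 times)

Solution:

┌─────┬───┐
│A    │   │
│ ┌───┤ ┌─┤
│↓│   │ │ │
│ ╵ ╷ ╵ │ │
│↓  │   │ │
│ ╶─┴───┘ │
│↳ → → → ↓│
├───────┐ │
│       │↓│
│ ╶───┐ │ │
│     │ │↓│
│ ╶─┐ └─┘ │
│   │    B│
└───┴─────┘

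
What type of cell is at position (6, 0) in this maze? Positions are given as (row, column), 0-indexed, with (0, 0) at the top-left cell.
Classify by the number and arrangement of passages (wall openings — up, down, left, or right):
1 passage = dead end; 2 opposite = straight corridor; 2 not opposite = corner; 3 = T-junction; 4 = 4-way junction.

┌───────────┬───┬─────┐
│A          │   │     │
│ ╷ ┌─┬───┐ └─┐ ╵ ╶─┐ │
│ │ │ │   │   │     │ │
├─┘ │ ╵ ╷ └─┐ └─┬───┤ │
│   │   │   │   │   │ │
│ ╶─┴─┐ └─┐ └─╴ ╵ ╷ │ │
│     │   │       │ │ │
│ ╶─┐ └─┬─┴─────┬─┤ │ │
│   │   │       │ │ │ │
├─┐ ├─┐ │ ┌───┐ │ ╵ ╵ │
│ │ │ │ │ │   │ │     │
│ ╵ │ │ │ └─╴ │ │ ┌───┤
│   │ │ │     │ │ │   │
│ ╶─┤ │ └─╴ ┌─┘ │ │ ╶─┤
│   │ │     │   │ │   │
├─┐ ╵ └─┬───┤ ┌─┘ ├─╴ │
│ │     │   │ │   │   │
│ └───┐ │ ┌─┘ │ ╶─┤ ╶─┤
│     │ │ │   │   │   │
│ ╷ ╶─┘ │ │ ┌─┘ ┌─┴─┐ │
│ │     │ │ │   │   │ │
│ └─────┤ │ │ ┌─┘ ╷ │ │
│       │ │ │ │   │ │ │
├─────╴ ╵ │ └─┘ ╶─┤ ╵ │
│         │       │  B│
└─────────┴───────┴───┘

Checking cell at (6, 0):
Number of passages: 3
Cell type: T-junction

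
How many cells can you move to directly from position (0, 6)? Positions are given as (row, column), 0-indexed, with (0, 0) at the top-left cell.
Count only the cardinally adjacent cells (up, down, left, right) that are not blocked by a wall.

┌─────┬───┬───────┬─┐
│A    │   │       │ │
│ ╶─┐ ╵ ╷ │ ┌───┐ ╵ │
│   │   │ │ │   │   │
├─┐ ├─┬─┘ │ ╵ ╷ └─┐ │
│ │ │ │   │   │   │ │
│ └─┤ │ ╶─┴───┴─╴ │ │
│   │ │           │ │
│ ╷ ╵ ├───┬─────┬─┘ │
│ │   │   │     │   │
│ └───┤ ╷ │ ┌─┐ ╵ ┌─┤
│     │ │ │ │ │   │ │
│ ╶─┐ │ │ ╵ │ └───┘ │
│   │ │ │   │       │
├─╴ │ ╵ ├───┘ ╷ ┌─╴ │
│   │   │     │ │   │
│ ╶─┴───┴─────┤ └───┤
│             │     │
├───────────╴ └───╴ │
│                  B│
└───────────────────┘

Checking passable neighbors of (0, 6):
Neighbors: (0, 5), (0, 7)
Count: 2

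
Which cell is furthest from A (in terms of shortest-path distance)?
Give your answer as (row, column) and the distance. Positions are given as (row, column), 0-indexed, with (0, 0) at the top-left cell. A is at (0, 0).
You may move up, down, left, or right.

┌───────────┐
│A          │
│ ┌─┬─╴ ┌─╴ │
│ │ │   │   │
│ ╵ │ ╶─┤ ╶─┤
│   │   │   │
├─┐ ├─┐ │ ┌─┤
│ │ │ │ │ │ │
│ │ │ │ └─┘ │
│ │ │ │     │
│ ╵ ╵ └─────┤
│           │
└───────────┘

Computing BFS distances from A to all cells:
Furthest cell: (3, 5)
Distance: 12 steps

Path from A to the furthest cell:

┌───────────┐
│A → → ↓    │
│ ┌─┬─╴ ┌─╴ │
│ │ │↓ ↲│   │
│ ╵ │ ╶─┤ ╶─┤
│   │↳ ↓│   │
├─┐ ├─┐ │ ┌─┤
│ │ │ │↓│ │B│
│ │ │ │ └─┘ │
│ │ │ │↳ → ↑│
│ ╵ ╵ └─────┤
│           │
└───────────┘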